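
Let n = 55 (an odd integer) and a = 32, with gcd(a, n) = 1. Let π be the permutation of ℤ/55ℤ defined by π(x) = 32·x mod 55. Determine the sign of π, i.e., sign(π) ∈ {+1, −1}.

Orbit of 43 under x↦32x: [43, 1, 32, 34]… (length divides ord_55(32)).
Decompose π into cycles: lengths [4, 4, 4, 4, 4, 4, 4, 4, 4, 4, 4, 2, 2, 2, 2, 2, 1] (17 cycles, including the fixed point 0).
55 − 17 = 38 transpositions; sign(π) = (−1)^38 = +1.

+1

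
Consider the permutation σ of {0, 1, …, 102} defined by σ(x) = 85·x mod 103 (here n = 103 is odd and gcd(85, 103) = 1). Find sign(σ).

-1

Trace 56: π^k(56) = [56, 22, 16, 21, 34, 6, 98] for k=0..6.
Cycle type of π: 102 + 1; total 2 cycles.
2 cycles on 103: each ℓ→(−1)^(ℓ−1), product (−1)^101 = -1.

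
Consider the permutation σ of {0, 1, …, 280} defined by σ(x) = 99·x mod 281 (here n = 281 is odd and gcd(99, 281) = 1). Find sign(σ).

Trace 249: π^k(249) = [249, 204, 245, 89, 100, 65, 253] for k=0..6.
Cycle lengths of π_99 on ℤ/281ℤ: [56, 56, 56, 56, 56, 1]; 6 cycles in total.
With 6 cycles on 281 points, sign = (−1)^{281−6} = -1.

-1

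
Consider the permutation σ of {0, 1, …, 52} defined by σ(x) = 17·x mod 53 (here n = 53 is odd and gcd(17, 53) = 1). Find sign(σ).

Start at x=13: 13 → 9 → 47 → 4 → 15 → 43 → 42 → … (one orbit).
Decompose π into cycles: lengths [26, 26, 1] (3 cycles, including the fixed point 0).
Σ(ℓ_i−1) = 53−3 = 50; sign = (−1)^50 = +1.

+1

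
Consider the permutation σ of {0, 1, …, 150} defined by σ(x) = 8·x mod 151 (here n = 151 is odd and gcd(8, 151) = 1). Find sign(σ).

+1

Trace 8: π^k(8) = [8, 64, 59, 19, 1] for k=0..4.
31 cycles of lengths [5, 5, 5, 5, 5, 5, 5, 5, 5, 5, 5, 5, 5, 5, 5, 5, 5, 5, 5, 5, 5, 5, 5, 5, 5, 5, 5, 5, 5, 5, 1].
Σ(ℓ_i−1) = 151−31 = 120; sign = (−1)^120 = +1.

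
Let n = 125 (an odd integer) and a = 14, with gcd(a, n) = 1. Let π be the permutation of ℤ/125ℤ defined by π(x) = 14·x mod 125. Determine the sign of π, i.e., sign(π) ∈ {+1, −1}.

+1

Start at x=96: 96 → 94 → 66 → 49 → 61 → 104 → 81 → … (one orbit).
Cycle type of π: 50×2 + 10×2 + 2×2 + 1; total 7 cycles.
125 − 7 = 118 transpositions; sign(π) = (−1)^118 = +1.
Zolotarev: (14|125) = +1, matching the cycle-count sign.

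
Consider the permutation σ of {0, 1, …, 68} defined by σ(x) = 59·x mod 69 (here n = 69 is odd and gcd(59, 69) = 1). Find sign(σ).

-1

Orbit of 26 under x↦59x: [26, 16, 47, 13, 8, 58, 41]… (length divides ord_69(59)).
π_59 has 6 disjoint cycles with lengths [22, 22, 11, 11, 2, 1] on {0,…,68}.
With 6 cycles on 69 points, sign = (−1)^{69−6} = -1.
(59|69)_J = -1 (Zolotarev's lemma cross-check).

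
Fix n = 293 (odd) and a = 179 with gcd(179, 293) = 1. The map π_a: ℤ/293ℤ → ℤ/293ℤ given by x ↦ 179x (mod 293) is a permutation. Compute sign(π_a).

Orbit of 263 under x↦179x: [263, 197, 103, 271, 164, 56, 62]… (length divides ord_293(179)).
π_179 has 2 disjoint cycles with lengths [292, 1] on {0,…,292}.
n − c = 293 − 2 = 291; sign = (−1)^291 = -1.

-1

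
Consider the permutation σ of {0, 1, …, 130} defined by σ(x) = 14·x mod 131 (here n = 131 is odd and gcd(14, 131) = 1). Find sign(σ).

-1

Orbit of 99 under x↦14x: [99, 76, 16, 93, 123, 19, 4]… (length divides ord_131(14)).
2 cycles of lengths [130, 1].
Σ(ℓ_i−1) = 131−2 = 129; sign = (−1)^129 = -1.
The Jacobi symbol (14|131) = -1 (Zolotarev) agrees.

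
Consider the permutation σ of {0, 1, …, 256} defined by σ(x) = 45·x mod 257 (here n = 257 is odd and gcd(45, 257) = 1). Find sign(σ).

-1

Orbit of 91 under x↦45x: [91, 240, 6, 13, 71, 111, 112]… (length divides ord_257(45)).
π_45 has 2 disjoint cycles with lengths [256, 1] on {0,…,256}.
n − c = 257 − 2 = 255; sign = (−1)^255 = -1.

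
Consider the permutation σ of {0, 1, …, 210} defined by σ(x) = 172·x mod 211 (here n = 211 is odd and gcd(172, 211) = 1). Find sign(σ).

+1

Trace 96: π^k(96) = [96, 54, 4, 55, 176, 99, 148] for k=0..6.
π_172 has 3 disjoint cycles with lengths [105, 105, 1] on {0,…,210}.
n − c = 211 − 3 = 208; sign = (−1)^208 = +1.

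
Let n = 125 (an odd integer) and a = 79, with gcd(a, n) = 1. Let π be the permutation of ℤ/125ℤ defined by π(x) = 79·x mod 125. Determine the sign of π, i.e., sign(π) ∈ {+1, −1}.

Start at x=116: 116 → 39 → 81 → 24 → 21 → 34 → 61 → … (one orbit).
Decompose π into cycles: lengths [50, 50, 10, 10, 2, 2, 1] (7 cycles, including the fixed point 0).
With 7 cycles on 125 points, sign = (−1)^{125−7} = +1.
Zolotarev: (79|125) = +1, matching the cycle-count sign.

+1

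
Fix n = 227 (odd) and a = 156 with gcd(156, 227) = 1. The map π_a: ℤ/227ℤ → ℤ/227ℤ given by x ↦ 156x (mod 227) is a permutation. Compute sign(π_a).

Orbit of 188 under x↦156x: [188, 45, 210, 72, 109, 206, 129]… (length divides ord_227(156)).
Cycle lengths of π_156 on ℤ/227ℤ: [226, 1]; 2 cycles in total.
Σ(ℓ_i−1) = 227−2 = 225; sign = (−1)^225 = -1.

-1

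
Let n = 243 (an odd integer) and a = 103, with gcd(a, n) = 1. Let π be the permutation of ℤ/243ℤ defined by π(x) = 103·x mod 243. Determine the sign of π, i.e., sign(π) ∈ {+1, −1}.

+1

Start at x=97: 97 → 28 → 211 → 106 → 226 → 193 → 196 → … (one orbit).
11 cycles of lengths [81, 81, 27, 27, 9, 9, 3, 3, 1, 1, 1].
243 − 11 = 232 transpositions; sign(π) = (−1)^232 = +1.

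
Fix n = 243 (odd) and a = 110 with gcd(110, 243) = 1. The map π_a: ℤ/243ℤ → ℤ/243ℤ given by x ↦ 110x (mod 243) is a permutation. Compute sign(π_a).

-1

Trace 53: π^k(53) = [53, 241, 23, 100, 65, 103, 152] for k=0..6.
The orbit structure of x ↦ 110x mod 243: 6 orbits of sizes [162, 54, 18, 6, 2, 1].
n − c = 243 − 6 = 237; sign = (−1)^237 = -1.
Check: (110/243) = -1 by Zolotarev.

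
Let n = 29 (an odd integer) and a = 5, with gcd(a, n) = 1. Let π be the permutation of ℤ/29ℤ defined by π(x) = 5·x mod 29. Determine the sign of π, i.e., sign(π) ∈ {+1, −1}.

+1

Trace 28: π^k(28) = [28, 24, 4, 20, 13, 7, 6] for k=0..6.
The orbit structure of x ↦ 5x mod 29: 3 orbits of sizes [14, 14, 1].
With 3 cycles on 29 points, sign = (−1)^{29−3} = +1.
Check: (5/29) = +1 by Zolotarev.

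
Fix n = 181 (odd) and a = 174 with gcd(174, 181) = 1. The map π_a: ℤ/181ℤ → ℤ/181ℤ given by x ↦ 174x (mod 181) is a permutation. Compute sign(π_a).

Start at x=48: 48 → 26 → 180 → 7 → 132 → 162 → 133 → … (one orbit).
π_174 has 16 disjoint cycles with lengths [12, 12, 12, 12, 12, 12, 12, 12, 12, 12, 12, 12, 12, 12, 12, 1] on {0,…,180}.
sign(π) = (−1)^{n − #cycles} = (−1)^{181−16} = (−1)^165 = -1.
Via Zolotarev, sign(π_{174}) = (174|181) = -1.

-1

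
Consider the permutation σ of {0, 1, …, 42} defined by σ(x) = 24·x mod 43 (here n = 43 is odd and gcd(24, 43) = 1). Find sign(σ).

Trace 35: π^k(35) = [35, 23, 36, 4, 10, 25, 41] for k=0..6.
Cycle type of π: 21×2 + 1; total 3 cycles.
n − c = 43 − 3 = 40; sign = (−1)^40 = +1.
Zolotarev: (24|43) = +1, matching the cycle-count sign.

+1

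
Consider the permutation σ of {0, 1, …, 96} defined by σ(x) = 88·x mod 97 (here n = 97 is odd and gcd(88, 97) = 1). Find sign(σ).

+1

Trace 93: π^k(93) = [93, 36, 64, 6, 43, 1, 88] for k=0..6.
Cycle lengths of π_88 on ℤ/97ℤ: [24, 24, 24, 24, 1]; 5 cycles in total.
With 5 cycles on 97 points, sign = (−1)^{97−5} = +1.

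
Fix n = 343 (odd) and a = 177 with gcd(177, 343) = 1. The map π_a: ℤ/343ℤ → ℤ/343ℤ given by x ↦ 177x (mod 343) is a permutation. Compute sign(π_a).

+1

Start at x=214: 214 → 148 → 128 → 18 → 99 → 30 → 165 → … (one orbit).
31 cycles of lengths [21, 21, 21, 21, 21, 21, 21, 21, 21, 21, 21, 21, 21, 21, 3, 3, 3, 3, 3, 3, 3, 3, 3, 3, 3, 3, 3, 3, 3, 3, 1].
Σ(ℓ_i−1) = 343−31 = 312; sign = (−1)^312 = +1.
Via Zolotarev, sign(π_{177}) = (177|343) = +1.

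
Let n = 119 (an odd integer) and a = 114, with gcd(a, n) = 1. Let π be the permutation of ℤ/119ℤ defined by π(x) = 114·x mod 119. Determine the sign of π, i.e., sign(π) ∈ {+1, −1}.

Start at x=4: 4 → 99 → 100 → 95 → 1 → 114 → 25 → … (one orbit).
Cycle lengths of π_114 on ℤ/119ℤ: [48, 48, 16, 3, 3, 1]; 6 cycles in total.
6 cycles on 119: each ℓ→(−1)^(ℓ−1), product (−1)^113 = -1.
Zolotarev: (114|119) = -1, matching the cycle-count sign.

-1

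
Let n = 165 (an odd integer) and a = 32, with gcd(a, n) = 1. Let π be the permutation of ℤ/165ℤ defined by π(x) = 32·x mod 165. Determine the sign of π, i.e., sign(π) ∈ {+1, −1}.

Orbit of 1 under x↦32x: [1, 32, 34, 98]… (length divides ord_165(32)).
Decompose π into cycles: lengths [4, 4, 4, 4, 4, 4, 4, 4, 4, 4, 4, 4, 4, 4, 4, 4, 4, 4, 4, 4, 4, 4, 4, 4, 4, 4, 4, 4, 4, 4, 4, 4, 4, 2, 2, 2, 2, 2, 2, 2, 2, 2, 2, 2, 2, 2, 2, 2, 2, 1] (50 cycles, including the fixed point 0).
n − c = 165 − 50 = 115; sign = (−1)^115 = -1.

-1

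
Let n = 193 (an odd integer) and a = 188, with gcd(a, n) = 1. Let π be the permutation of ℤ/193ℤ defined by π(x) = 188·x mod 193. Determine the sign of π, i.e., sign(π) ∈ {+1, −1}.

Trace 11: π^k(11) = [11, 138, 82, 169, 120, 172, 105] for k=0..6.
π_188 has 2 disjoint cycles with lengths [192, 1] on {0,…,192}.
With 2 cycles on 193 points, sign = (−1)^{193−2} = -1.
Via Zolotarev, sign(π_{188}) = (188|193) = -1.

-1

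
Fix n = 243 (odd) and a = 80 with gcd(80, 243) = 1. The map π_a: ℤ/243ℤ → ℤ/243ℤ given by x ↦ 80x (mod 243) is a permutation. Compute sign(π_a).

-1

Orbit of 80 under x↦80x: [80, 82, 242, 163, 161, 1]… (length divides ord_243(80)).
Cycle lengths of π_80 on ℤ/243ℤ: [6, 6, 6, 6, 6, 6, 6, 6, 6, 6, 6, 6, 6, 6, 6, 6, 6, 6, 6, 6, 6, 6, 6, 6, 6, 6, 6, 2, 2, 2, 2, 2, 2, 2, 2, 2, 2, 2, 2, 2, 2, 2, 2, 2, 2, 2, 2, 2, 2, 2, 2, 2, 2, 2, 2, 2, 2, 2, 2, 2, 2, 2, 2, 2, 2, 2, 2, 1]; 68 cycles in total.
n − c = 243 − 68 = 175; sign = (−1)^175 = -1.
Check: (80/243) = -1 by Zolotarev.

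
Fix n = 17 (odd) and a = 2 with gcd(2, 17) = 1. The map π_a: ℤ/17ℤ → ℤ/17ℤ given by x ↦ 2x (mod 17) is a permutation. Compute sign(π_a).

Trace 4: π^k(4) = [4, 8, 16, 15, 13, 9, 1] for k=0..6.
Cycle type of π: 8×2 + 1; total 3 cycles.
Σ(ℓ_i−1) = 17−3 = 14; sign = (−1)^14 = +1.
The Jacobi symbol (2|17) = +1 (Zolotarev) agrees.

+1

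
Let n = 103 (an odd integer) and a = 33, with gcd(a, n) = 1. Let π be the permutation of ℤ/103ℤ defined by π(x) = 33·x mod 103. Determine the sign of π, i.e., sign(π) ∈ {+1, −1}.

Orbit of 2 under x↦33x: [2, 66, 15, 83, 61, 56, 97]… (length divides ord_103(33)).
Cycle type of π: 51×2 + 1; total 3 cycles.
3 cycles on 103: each ℓ→(−1)^(ℓ−1), product (−1)^100 = +1.
Via Zolotarev, sign(π_{33}) = (33|103) = +1.

+1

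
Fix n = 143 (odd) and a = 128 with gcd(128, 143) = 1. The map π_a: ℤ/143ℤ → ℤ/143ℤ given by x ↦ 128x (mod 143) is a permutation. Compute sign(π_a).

+1

Start at x=113: 113 → 21 → 114 → 6 → 53 → 63 → 56 → … (one orbit).
Decompose π into cycles: lengths [60, 60, 12, 10, 1] (5 cycles, including the fixed point 0).
sign(π) = (−1)^{n − #cycles} = (−1)^{143−5} = (−1)^138 = +1.
(128|143)_J = +1 (Zolotarev's lemma cross-check).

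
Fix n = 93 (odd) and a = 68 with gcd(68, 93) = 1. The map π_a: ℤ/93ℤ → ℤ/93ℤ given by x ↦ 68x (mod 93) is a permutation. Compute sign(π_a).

+1

Trace 92: π^k(92) = [92, 25, 26, 1, 68, 67] for k=0..5.
Cycle type of π: 6×15 + 2 + 1; total 17 cycles.
With 17 cycles on 93 points, sign = (−1)^{93−17} = +1.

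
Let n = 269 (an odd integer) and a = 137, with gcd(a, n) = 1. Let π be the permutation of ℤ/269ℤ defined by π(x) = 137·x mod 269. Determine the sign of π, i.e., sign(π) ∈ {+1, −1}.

-1

Start at x=90: 90 → 225 → 159 → 263 → 254 → 97 → 108 → … (one orbit).
The orbit structure of x ↦ 137x mod 269: 2 orbits of sizes [268, 1].
269 − 2 = 267 transpositions; sign(π) = (−1)^267 = -1.
Check: (137/269) = -1 by Zolotarev.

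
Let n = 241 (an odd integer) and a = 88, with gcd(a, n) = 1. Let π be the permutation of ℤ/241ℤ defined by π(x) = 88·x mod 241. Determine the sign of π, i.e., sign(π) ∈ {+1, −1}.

-1

Start at x=176: 176 → 64 → 89 → 120 → 197 → 225 → 38 → … (one orbit).
Decompose π into cycles: lengths [48, 48, 48, 48, 48, 1] (6 cycles, including the fixed point 0).
241 − 6 = 235 transpositions; sign(π) = (−1)^235 = -1.
Check: (88/241) = -1 by Zolotarev.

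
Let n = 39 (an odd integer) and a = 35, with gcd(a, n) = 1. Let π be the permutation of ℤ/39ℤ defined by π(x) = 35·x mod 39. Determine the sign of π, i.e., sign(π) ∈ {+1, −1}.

Trace 1: π^k(1) = [1, 35, 16, 14, 22, 29] for k=0..5.
Cycle lengths of π_35 on ℤ/39ℤ: [6, 6, 6, 6, 3, 3, 3, 3, 2, 1]; 10 cycles in total.
10 cycles on 39: each ℓ→(−1)^(ℓ−1), product (−1)^29 = -1.

-1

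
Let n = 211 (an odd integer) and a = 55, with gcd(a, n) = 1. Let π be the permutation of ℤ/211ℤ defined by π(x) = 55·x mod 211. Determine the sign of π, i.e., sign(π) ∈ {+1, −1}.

Start at x=188: 188 → 1 → 55 → 71 → 107 → 188 (one orbit).
The orbit structure of x ↦ 55x mod 211: 43 orbits of sizes [5, 5, 5, 5, 5, 5, 5, 5, 5, 5, 5, 5, 5, 5, 5, 5, 5, 5, 5, 5, 5, 5, 5, 5, 5, 5, 5, 5, 5, 5, 5, 5, 5, 5, 5, 5, 5, 5, 5, 5, 5, 5, 1].
With 43 cycles on 211 points, sign = (−1)^{211−43} = +1.

+1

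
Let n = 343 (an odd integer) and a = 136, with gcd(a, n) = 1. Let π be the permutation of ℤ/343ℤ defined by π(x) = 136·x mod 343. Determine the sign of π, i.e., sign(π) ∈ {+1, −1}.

Orbit of 279 under x↦136x: [279, 214, 292, 267, 297, 261, 167]… (length divides ord_343(136)).
4 cycles of lengths [294, 42, 6, 1].
343 − 4 = 339 transpositions; sign(π) = (−1)^339 = -1.
Check: (136/343) = -1 by Zolotarev.

-1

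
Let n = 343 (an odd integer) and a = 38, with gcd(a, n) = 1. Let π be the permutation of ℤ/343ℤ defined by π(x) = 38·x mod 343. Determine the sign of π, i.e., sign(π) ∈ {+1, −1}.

Trace 188: π^k(188) = [188, 284, 159, 211, 129, 100, 27] for k=0..6.
Cycle lengths of π_38 on ℤ/343ℤ: [294, 42, 6, 1]; 4 cycles in total.
n − c = 343 − 4 = 339; sign = (−1)^339 = -1.
Via Zolotarev, sign(π_{38}) = (38|343) = -1.

-1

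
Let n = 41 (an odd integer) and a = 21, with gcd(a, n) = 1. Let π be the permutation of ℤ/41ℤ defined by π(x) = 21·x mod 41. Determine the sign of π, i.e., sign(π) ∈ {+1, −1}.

Orbit of 16 under x↦21x: [16, 8, 4, 2, 1, 21, 31]… (length divides ord_41(21)).
π_21 has 3 disjoint cycles with lengths [20, 20, 1] on {0,…,40}.
Σ(ℓ_i−1) = 41−3 = 38; sign = (−1)^38 = +1.

+1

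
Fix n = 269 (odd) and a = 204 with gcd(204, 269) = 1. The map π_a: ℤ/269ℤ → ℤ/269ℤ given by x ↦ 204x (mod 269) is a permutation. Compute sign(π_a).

+1

Orbit of 136 under x↦204x: [136, 37, 16, 36, 81, 115, 57]… (length divides ord_269(204)).
5 cycles of lengths [67, 67, 67, 67, 1].
Σ(ℓ_i−1) = 269−5 = 264; sign = (−1)^264 = +1.
(204|269)_J = +1 (Zolotarev's lemma cross-check).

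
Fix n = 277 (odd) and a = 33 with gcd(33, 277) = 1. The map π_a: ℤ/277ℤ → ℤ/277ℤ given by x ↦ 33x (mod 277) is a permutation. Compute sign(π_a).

-1

Trace 256: π^k(256) = [256, 138, 122, 148, 175, 235, 276] for k=0..6.
π_33 has 4 disjoint cycles with lengths [92, 92, 92, 1] on {0,…,276}.
4 cycles on 277: each ℓ→(−1)^(ℓ−1), product (−1)^273 = -1.
The Jacobi symbol (33|277) = -1 (Zolotarev) agrees.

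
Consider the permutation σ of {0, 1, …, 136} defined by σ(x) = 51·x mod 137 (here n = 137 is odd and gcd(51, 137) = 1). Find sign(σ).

Orbit of 121 under x↦51x: [121, 6, 32, 125, 73, 24, 128]… (length divides ord_137(51)).
The orbit structure of x ↦ 51x mod 137: 2 orbits of sizes [136, 1].
2 cycles on 137: each ℓ→(−1)^(ℓ−1), product (−1)^135 = -1.
The Jacobi symbol (51|137) = -1 (Zolotarev) agrees.

-1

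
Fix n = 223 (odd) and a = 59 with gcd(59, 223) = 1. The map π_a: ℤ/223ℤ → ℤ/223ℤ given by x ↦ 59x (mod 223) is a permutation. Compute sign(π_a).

Orbit of 169 under x↦59x: [169, 159, 15, 216, 33, 163, 28]… (length divides ord_223(59)).
Cycle lengths of π_59 on ℤ/223ℤ: [74, 74, 74, 1]; 4 cycles in total.
n − c = 223 − 4 = 219; sign = (−1)^219 = -1.
Via Zolotarev, sign(π_{59}) = (59|223) = -1.

-1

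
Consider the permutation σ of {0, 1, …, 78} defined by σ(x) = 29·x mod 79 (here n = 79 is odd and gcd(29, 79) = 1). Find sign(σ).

-1

Trace 26: π^k(26) = [26, 43, 62, 60, 2, 58, 23] for k=0..6.
π_29 has 2 disjoint cycles with lengths [78, 1] on {0,…,78}.
With 2 cycles on 79 points, sign = (−1)^{79−2} = -1.
Check: (29/79) = -1 by Zolotarev.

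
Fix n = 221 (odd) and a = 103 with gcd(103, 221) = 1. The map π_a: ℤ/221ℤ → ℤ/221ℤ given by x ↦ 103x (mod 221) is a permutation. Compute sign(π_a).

Orbit of 1 under x↦103x: [1, 103]… (length divides ord_221(103)).
The orbit structure of x ↦ 103x mod 221: 119 orbits of sizes [2, 2, 2, 2, 2, 2, 2, 2, 2, 2, 2, 2, 2, 2, 2, 2, 2, 2, 2, 2, 2, 2, 2, 2, 2, 2, 2, 2, 2, 2, 2, 2, 2, 2, 2, 2, 2, 2, 2, 2, 2, 2, 2, 2, 2, 2, 2, 2, 2, 2, 2, 2, 2, 2, 2, 2, 2, 2, 2, 2, 2, 2, 2, 2, 2, 2, 2, 2, 2, 2, 2, 2, 2, 2, 2, 2, 2, 2, 2, 2, 2, 2, 2, 2, 2, 2, 2, 2, 2, 2, 2, 2, 2, 2, 2, 2, 2, 2, 2, 2, 2, 2, 1, 1, 1, 1, 1, 1, 1, 1, 1, 1, 1, 1, 1, 1, 1, 1, 1].
With 119 cycles on 221 points, sign = (−1)^{221−119} = +1.

+1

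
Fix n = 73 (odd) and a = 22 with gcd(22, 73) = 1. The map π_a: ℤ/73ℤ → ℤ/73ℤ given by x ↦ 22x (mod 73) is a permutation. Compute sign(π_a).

-1

Start at x=10: 10 → 1 → 22 → 46 → 63 → 72 → 51 → … (one orbit).
π_22 has 10 disjoint cycles with lengths [8, 8, 8, 8, 8, 8, 8, 8, 8, 1] on {0,…,72}.
Σ(ℓ_i−1) = 73−10 = 63; sign = (−1)^63 = -1.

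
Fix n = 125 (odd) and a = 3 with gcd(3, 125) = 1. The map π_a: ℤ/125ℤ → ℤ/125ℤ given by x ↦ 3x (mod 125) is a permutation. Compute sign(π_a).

Start at x=113: 113 → 89 → 17 → 51 → 28 → 84 → 2 → … (one orbit).
The orbit structure of x ↦ 3x mod 125: 4 orbits of sizes [100, 20, 4, 1].
With 4 cycles on 125 points, sign = (−1)^{125−4} = -1.

-1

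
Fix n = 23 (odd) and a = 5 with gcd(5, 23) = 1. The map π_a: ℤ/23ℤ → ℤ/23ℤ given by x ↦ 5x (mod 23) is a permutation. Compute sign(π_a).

Orbit of 16 under x↦5x: [16, 11, 9, 22, 18, 21, 13]… (length divides ord_23(5)).
Cycle type of π: 22 + 1; total 2 cycles.
With 2 cycles on 23 points, sign = (−1)^{23−2} = -1.

-1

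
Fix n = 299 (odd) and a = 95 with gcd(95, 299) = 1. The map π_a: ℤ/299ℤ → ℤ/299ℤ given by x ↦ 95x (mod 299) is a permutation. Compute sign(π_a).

Orbit of 29 under x↦95x: [29, 64, 100, 231, 118, 147, 211]… (length divides ord_299(95)).
9 cycles of lengths [66, 66, 66, 66, 11, 11, 6, 6, 1].
With 9 cycles on 299 points, sign = (−1)^{299−9} = +1.
Zolotarev: (95|299) = +1, matching the cycle-count sign.

+1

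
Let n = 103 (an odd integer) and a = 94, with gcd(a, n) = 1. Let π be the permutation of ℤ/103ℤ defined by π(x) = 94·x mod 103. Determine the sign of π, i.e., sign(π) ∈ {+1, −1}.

Start at x=9: 9 → 22 → 8 → 31 → 30 → 39 → 61 → … (one orbit).
4 cycles of lengths [34, 34, 34, 1].
n − c = 103 − 4 = 99; sign = (−1)^99 = -1.
Via Zolotarev, sign(π_{94}) = (94|103) = -1.

-1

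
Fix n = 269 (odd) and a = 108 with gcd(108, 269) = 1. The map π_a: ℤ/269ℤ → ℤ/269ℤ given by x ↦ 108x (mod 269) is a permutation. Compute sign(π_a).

-1

Start at x=251: 251 → 208 → 137 → 1 → 108 → 97 → 254 → … (one orbit).
Cycle lengths of π_108 on ℤ/269ℤ: [268, 1]; 2 cycles in total.
2 cycles on 269: each ℓ→(−1)^(ℓ−1), product (−1)^267 = -1.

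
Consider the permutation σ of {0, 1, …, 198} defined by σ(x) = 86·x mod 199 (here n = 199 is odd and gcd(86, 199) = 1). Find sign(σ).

+1

Start at x=5: 5 → 32 → 165 → 61 → 72 → 23 → 187 → … (one orbit).
Cycle lengths of π_86 on ℤ/199ℤ: [99, 99, 1]; 3 cycles in total.
n − c = 199 − 3 = 196; sign = (−1)^196 = +1.
Check: (86/199) = +1 by Zolotarev.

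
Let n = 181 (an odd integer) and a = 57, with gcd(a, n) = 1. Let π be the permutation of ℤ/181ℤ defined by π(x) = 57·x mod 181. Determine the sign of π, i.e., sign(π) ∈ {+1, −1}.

-1

Orbit of 40 under x↦57x: [40, 108, 2, 114, 163, 60, 162]… (length divides ord_181(57)).
Decompose π into cycles: lengths [180, 1] (2 cycles, including the fixed point 0).
181 − 2 = 179 transpositions; sign(π) = (−1)^179 = -1.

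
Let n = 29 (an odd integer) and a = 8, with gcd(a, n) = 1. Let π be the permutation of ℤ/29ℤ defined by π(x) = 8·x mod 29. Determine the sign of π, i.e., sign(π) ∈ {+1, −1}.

Start at x=10: 10 → 22 → 2 → 16 → 12 → 9 → 14 → … (one orbit).
Cycle type of π: 28 + 1; total 2 cycles.
With 2 cycles on 29 points, sign = (−1)^{29−2} = -1.

-1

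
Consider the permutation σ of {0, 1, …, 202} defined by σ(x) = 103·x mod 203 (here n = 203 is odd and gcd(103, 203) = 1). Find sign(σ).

Trace 36: π^k(36) = [36, 54, 81, 20, 30, 45, 169] for k=0..6.
The orbit structure of x ↦ 103x mod 203: 10 orbits of sizes [42, 42, 42, 42, 7, 7, 7, 7, 6, 1].
Σ(ℓ_i−1) = 203−10 = 193; sign = (−1)^193 = -1.
The Jacobi symbol (103|203) = -1 (Zolotarev) agrees.

-1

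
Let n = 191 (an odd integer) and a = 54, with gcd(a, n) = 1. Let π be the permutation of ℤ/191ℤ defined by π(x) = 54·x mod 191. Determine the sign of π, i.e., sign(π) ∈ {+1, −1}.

Start at x=43: 43 → 30 → 92 → 2 → 108 → 102 → 160 → … (one orbit).
Cycle type of π: 95×2 + 1; total 3 cycles.
With 3 cycles on 191 points, sign = (−1)^{191−3} = +1.

+1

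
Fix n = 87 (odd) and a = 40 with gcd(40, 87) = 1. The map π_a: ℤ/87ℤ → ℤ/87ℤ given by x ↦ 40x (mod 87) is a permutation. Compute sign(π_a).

Orbit of 1 under x↦40x: [1, 40, 34, 55, 25, 43, 67]… (length divides ord_87(40)).
Cycle type of π: 28×3 + 1×3; total 6 cycles.
sign(π) = (−1)^{n − #cycles} = (−1)^{87−6} = (−1)^81 = -1.
The Jacobi symbol (40|87) = -1 (Zolotarev) agrees.

-1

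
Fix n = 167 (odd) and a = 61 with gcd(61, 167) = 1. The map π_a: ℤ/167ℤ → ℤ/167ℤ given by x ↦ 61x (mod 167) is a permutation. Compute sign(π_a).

+1

Orbit of 49 under x↦61x: [49, 150, 132, 36, 25, 22, 6]… (length divides ord_167(61)).
Cycle type of π: 83×2 + 1; total 3 cycles.
167 − 3 = 164 transpositions; sign(π) = (−1)^164 = +1.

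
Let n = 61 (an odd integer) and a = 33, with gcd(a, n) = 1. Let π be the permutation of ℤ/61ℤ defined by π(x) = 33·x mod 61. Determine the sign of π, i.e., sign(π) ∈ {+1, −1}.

-1

Trace 8: π^k(8) = [8, 20, 50, 3, 38, 34, 24] for k=0..6.
Decompose π into cycles: lengths [20, 20, 20, 1] (4 cycles, including the fixed point 0).
61 − 4 = 57 transpositions; sign(π) = (−1)^57 = -1.
The Jacobi symbol (33|61) = -1 (Zolotarev) agrees.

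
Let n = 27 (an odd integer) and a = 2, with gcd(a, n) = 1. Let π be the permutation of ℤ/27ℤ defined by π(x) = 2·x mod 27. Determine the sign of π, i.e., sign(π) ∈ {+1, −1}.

Trace 1: π^k(1) = [1, 2, 4, 8, 16, 5, 10] for k=0..6.
π_2 has 4 disjoint cycles with lengths [18, 6, 2, 1] on {0,…,26}.
4 cycles on 27: each ℓ→(−1)^(ℓ−1), product (−1)^23 = -1.
Via Zolotarev, sign(π_{2}) = (2|27) = -1.

-1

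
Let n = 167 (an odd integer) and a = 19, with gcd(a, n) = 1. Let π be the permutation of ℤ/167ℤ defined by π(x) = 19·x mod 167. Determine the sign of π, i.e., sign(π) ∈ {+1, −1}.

+1

Start at x=3: 3 → 57 → 81 → 36 → 16 → 137 → 98 → … (one orbit).
Decompose π into cycles: lengths [83, 83, 1] (3 cycles, including the fixed point 0).
Σ(ℓ_i−1) = 167−3 = 164; sign = (−1)^164 = +1.
Check: (19/167) = +1 by Zolotarev.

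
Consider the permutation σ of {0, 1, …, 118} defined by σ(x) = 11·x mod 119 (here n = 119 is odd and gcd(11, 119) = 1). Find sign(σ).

Trace 113: π^k(113) = [113, 53, 107, 106, 95, 93, 71] for k=0..6.
Cycle type of π: 48×2 + 16 + 3×2 + 1; total 6 cycles.
6 cycles on 119: each ℓ→(−1)^(ℓ−1), product (−1)^113 = -1.
Check: (11/119) = -1 by Zolotarev.

-1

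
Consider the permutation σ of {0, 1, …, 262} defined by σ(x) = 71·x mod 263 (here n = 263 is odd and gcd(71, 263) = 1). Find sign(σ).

Orbit of 262 under x↦71x: [262, 192, 219, 32, 168, 93, 28]… (length divides ord_263(71)).
Decompose π into cycles: lengths [262, 1] (2 cycles, including the fixed point 0).
263 − 2 = 261 transpositions; sign(π) = (−1)^261 = -1.
(71|263)_J = -1 (Zolotarev's lemma cross-check).

-1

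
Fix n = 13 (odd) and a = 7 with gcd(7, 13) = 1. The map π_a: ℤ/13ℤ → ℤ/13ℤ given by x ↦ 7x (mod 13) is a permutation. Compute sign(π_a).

Start at x=2: 2 → 1 → 7 → 10 → 5 → 9 → 11 → … (one orbit).
2 cycles of lengths [12, 1].
2 cycles on 13: each ℓ→(−1)^(ℓ−1), product (−1)^11 = -1.

-1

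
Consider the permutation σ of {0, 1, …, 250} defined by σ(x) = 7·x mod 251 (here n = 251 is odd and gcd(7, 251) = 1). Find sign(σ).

+1

Start at x=197: 197 → 124 → 115 → 52 → 113 → 38 → 15 → … (one orbit).
Decompose π into cycles: lengths [125, 125, 1] (3 cycles, including the fixed point 0).
n − c = 251 − 3 = 248; sign = (−1)^248 = +1.
The Jacobi symbol (7|251) = +1 (Zolotarev) agrees.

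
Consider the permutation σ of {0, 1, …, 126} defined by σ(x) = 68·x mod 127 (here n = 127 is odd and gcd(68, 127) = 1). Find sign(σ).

+1

Trace 19: π^k(19) = [19, 22, 99, 1, 68, 52, 107] for k=0..6.
Decompose π into cycles: lengths [9, 9, 9, 9, 9, 9, 9, 9, 9, 9, 9, 9, 9, 9, 1] (15 cycles, including the fixed point 0).
15 cycles on 127: each ℓ→(−1)^(ℓ−1), product (−1)^112 = +1.
(68|127)_J = +1 (Zolotarev's lemma cross-check).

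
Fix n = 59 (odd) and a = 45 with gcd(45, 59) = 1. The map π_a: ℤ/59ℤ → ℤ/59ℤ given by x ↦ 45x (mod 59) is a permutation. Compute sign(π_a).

+1

Start at x=46: 46 → 5 → 48 → 36 → 27 → 35 → 41 → … (one orbit).
Cycle type of π: 29×2 + 1; total 3 cycles.
3 cycles on 59: each ℓ→(−1)^(ℓ−1), product (−1)^56 = +1.
Zolotarev: (45|59) = +1, matching the cycle-count sign.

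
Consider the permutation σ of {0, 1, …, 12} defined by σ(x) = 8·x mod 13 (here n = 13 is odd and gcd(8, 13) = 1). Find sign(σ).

-1

Start at x=8: 8 → 12 → 5 → 1 → 8 (one orbit).
The orbit structure of x ↦ 8x mod 13: 4 orbits of sizes [4, 4, 4, 1].
4 cycles on 13: each ℓ→(−1)^(ℓ−1), product (−1)^9 = -1.
The Jacobi symbol (8|13) = -1 (Zolotarev) agrees.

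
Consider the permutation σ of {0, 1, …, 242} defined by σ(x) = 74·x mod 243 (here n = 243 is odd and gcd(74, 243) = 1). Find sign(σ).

-1

Orbit of 160 under x↦74x: [160, 176, 145, 38, 139, 80, 88]… (length divides ord_243(74)).
Cycle lengths of π_74 on ℤ/243ℤ: [162, 54, 18, 6, 2, 1]; 6 cycles in total.
n − c = 243 − 6 = 237; sign = (−1)^237 = -1.
(74|243)_J = -1 (Zolotarev's lemma cross-check).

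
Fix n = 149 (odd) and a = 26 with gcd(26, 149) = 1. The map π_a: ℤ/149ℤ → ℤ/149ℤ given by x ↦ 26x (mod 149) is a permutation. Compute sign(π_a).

+1

Start at x=24: 24 → 28 → 132 → 5 → 130 → 102 → 119 → … (one orbit).
The orbit structure of x ↦ 26x mod 149: 3 orbits of sizes [74, 74, 1].
149 − 3 = 146 transpositions; sign(π) = (−1)^146 = +1.
(26|149)_J = +1 (Zolotarev's lemma cross-check).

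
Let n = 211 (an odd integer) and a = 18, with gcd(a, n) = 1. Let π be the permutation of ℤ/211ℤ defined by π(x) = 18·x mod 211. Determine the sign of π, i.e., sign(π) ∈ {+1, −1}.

-1

Start at x=8: 8 → 144 → 60 → 25 → 28 → 82 → 210 → … (one orbit).
4 cycles of lengths [70, 70, 70, 1].
Σ(ℓ_i−1) = 211−4 = 207; sign = (−1)^207 = -1.
Check: (18/211) = -1 by Zolotarev.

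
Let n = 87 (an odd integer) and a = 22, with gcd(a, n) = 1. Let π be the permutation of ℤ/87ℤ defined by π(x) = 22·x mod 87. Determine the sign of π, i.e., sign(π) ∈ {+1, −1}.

+1

Start at x=22: 22 → 49 → 34 → 52 → 13 → 25 → 28 → … (one orbit).
Cycle lengths of π_22 on ℤ/87ℤ: [14, 14, 14, 14, 14, 14, 1, 1, 1]; 9 cycles in total.
Σ(ℓ_i−1) = 87−9 = 78; sign = (−1)^78 = +1.
The Jacobi symbol (22|87) = +1 (Zolotarev) agrees.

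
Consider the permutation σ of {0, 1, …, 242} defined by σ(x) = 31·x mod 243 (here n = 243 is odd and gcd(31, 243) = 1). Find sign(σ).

Trace 85: π^k(85) = [85, 205, 37, 175, 79, 19, 103] for k=0..6.
The orbit structure of x ↦ 31x mod 243: 11 orbits of sizes [81, 81, 27, 27, 9, 9, 3, 3, 1, 1, 1].
sign(π) = (−1)^{n − #cycles} = (−1)^{243−11} = (−1)^232 = +1.
The Jacobi symbol (31|243) = +1 (Zolotarev) agrees.

+1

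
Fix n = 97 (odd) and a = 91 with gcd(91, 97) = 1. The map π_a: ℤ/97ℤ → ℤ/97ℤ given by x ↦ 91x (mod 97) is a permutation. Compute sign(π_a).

Trace 6: π^k(6) = [6, 61, 22, 62, 16, 1, 91] for k=0..6.
Decompose π into cycles: lengths [12, 12, 12, 12, 12, 12, 12, 12, 1] (9 cycles, including the fixed point 0).
With 9 cycles on 97 points, sign = (−1)^{97−9} = +1.

+1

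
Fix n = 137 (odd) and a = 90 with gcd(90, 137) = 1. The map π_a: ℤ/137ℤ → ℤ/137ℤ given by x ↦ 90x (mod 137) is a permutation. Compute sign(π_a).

-1

Start at x=1: 1 → 90 → 17 → 23 → 15 → 117 → 118 → … (one orbit).
π_90 has 2 disjoint cycles with lengths [136, 1] on {0,…,136}.
n − c = 137 − 2 = 135; sign = (−1)^135 = -1.
Via Zolotarev, sign(π_{90}) = (90|137) = -1.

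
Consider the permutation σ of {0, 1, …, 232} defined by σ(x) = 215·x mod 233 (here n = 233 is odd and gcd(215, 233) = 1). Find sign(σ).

+1

Start at x=55: 55 → 175 → 112 → 81 → 173 → 148 → 132 → … (one orbit).
The orbit structure of x ↦ 215x mod 233: 3 orbits of sizes [116, 116, 1].
Σ(ℓ_i−1) = 233−3 = 230; sign = (−1)^230 = +1.
Via Zolotarev, sign(π_{215}) = (215|233) = +1.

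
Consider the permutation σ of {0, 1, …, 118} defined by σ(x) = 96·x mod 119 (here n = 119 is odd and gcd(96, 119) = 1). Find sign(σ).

Start at x=86: 86 → 45 → 36 → 5 → 4 → 27 → 93 → … (one orbit).
Decompose π into cycles: lengths [48, 48, 16, 6, 1] (5 cycles, including the fixed point 0).
5 cycles on 119: each ℓ→(−1)^(ℓ−1), product (−1)^114 = +1.
The Jacobi symbol (96|119) = +1 (Zolotarev) agrees.

+1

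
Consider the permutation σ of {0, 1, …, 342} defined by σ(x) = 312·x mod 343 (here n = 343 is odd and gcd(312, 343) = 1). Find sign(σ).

Trace 79: π^k(79) = [79, 295, 116, 177, 1, 312, 275] for k=0..6.
31 cycles of lengths [21, 21, 21, 21, 21, 21, 21, 21, 21, 21, 21, 21, 21, 21, 3, 3, 3, 3, 3, 3, 3, 3, 3, 3, 3, 3, 3, 3, 3, 3, 1].
Σ(ℓ_i−1) = 343−31 = 312; sign = (−1)^312 = +1.
The Jacobi symbol (312|343) = +1 (Zolotarev) agrees.

+1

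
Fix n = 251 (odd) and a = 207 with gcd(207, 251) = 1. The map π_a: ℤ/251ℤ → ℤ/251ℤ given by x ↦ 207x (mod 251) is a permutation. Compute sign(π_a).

+1

Orbit of 232 under x↦207x: [232, 83, 113, 48, 147, 58, 209]… (length divides ord_251(207)).
The orbit structure of x ↦ 207x mod 251: 3 orbits of sizes [125, 125, 1].
With 3 cycles on 251 points, sign = (−1)^{251−3} = +1.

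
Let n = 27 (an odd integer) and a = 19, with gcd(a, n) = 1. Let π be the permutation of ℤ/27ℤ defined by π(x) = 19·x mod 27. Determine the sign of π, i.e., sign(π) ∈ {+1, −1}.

Trace 10: π^k(10) = [10, 1, 19] for k=0..2.
Cycle lengths of π_19 on ℤ/27ℤ: [3, 3, 3, 3, 3, 3, 1, 1, 1, 1, 1, 1, 1, 1, 1]; 15 cycles in total.
27 − 15 = 12 transpositions; sign(π) = (−1)^12 = +1.
Zolotarev: (19|27) = +1, matching the cycle-count sign.

+1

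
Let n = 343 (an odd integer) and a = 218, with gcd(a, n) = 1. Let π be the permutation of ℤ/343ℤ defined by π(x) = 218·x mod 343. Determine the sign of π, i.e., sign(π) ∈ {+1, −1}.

Orbit of 78 under x↦218x: [78, 197, 71, 43, 113, 281, 204]… (length divides ord_343(218)).
Cycle lengths of π_218 on ℤ/343ℤ: [49, 49, 49, 49, 49, 49, 7, 7, 7, 7, 7, 7, 1, 1, 1, 1, 1, 1, 1]; 19 cycles in total.
sign(π) = (−1)^{n − #cycles} = (−1)^{343−19} = (−1)^324 = +1.
The Jacobi symbol (218|343) = +1 (Zolotarev) agrees.

+1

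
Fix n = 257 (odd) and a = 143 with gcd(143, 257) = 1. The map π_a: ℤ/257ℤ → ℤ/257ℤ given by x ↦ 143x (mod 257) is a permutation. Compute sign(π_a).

Start at x=113: 113 → 225 → 50 → 211 → 104 → 223 → 21 → … (one orbit).
The orbit structure of x ↦ 143x mod 257: 3 orbits of sizes [128, 128, 1].
With 3 cycles on 257 points, sign = (−1)^{257−3} = +1.

+1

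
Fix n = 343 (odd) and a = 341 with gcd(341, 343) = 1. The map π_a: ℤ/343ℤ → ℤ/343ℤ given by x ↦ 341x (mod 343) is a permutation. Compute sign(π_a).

Orbit of 13 under x↦341x: [13, 317, 52, 239, 208, 270, 146]… (length divides ord_343(341)).
4 cycles of lengths [294, 42, 6, 1].
4 cycles on 343: each ℓ→(−1)^(ℓ−1), product (−1)^339 = -1.
(341|343)_J = -1 (Zolotarev's lemma cross-check).

-1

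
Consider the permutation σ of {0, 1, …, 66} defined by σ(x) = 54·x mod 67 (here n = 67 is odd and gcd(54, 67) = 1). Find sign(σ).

Start at x=14: 14 → 19 → 21 → 62 → 65 → 26 → 64 → … (one orbit).
Cycle type of π: 33×2 + 1; total 3 cycles.
Σ(ℓ_i−1) = 67−3 = 64; sign = (−1)^64 = +1.
(54|67)_J = +1 (Zolotarev's lemma cross-check).

+1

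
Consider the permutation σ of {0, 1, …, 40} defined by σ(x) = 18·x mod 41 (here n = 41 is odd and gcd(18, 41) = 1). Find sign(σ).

+1

Trace 37: π^k(37) = [37, 10, 16, 1, 18] for k=0..4.
9 cycles of lengths [5, 5, 5, 5, 5, 5, 5, 5, 1].
41 − 9 = 32 transpositions; sign(π) = (−1)^32 = +1.
Via Zolotarev, sign(π_{18}) = (18|41) = +1.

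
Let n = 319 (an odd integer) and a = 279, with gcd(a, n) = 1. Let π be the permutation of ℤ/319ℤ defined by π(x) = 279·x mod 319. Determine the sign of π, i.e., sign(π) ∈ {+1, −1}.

-1

Orbit of 92 under x↦279x: [92, 148, 141, 102, 67, 191, 16]… (length divides ord_319(279)).
Decompose π into cycles: lengths [140, 140, 28, 5, 5, 1] (6 cycles, including the fixed point 0).
Σ(ℓ_i−1) = 319−6 = 313; sign = (−1)^313 = -1.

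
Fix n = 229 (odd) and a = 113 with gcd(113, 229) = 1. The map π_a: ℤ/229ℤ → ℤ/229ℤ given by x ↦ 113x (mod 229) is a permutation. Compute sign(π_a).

-1

Orbit of 173 under x↦113x: [173, 84, 103, 189, 60, 139, 135]… (length divides ord_229(113)).
π_113 has 2 disjoint cycles with lengths [228, 1] on {0,…,228}.
n − c = 229 − 2 = 227; sign = (−1)^227 = -1.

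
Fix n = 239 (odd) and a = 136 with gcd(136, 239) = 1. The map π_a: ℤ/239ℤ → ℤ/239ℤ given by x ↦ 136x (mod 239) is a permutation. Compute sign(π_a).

Trace 127: π^k(127) = [127, 64, 100, 216, 218, 12, 198] for k=0..6.
Cycle lengths of π_136 on ℤ/239ℤ: [119, 119, 1]; 3 cycles in total.
n − c = 239 − 3 = 236; sign = (−1)^236 = +1.
The Jacobi symbol (136|239) = +1 (Zolotarev) agrees.

+1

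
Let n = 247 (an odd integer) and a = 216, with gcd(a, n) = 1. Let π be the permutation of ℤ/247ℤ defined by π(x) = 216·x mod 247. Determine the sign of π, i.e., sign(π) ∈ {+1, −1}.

Orbit of 216 under x↦216x: [216, 220, 96, 235, 125, 77, 83]… (length divides ord_247(216)).
Cycle type of π: 12×18 + 4×3 + 3×6 + 1; total 28 cycles.
28 cycles on 247: each ℓ→(−1)^(ℓ−1), product (−1)^219 = -1.
Via Zolotarev, sign(π_{216}) = (216|247) = -1.

-1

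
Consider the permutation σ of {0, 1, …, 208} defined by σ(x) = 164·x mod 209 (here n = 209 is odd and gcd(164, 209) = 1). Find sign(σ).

Start at x=1: 1 → 164 → 144 → 208 → 45 → 65 → 1 (one orbit).
Cycle type of π: 6×33 + 2×5 + 1; total 39 cycles.
n − c = 209 − 39 = 170; sign = (−1)^170 = +1.
(164|209)_J = +1 (Zolotarev's lemma cross-check).

+1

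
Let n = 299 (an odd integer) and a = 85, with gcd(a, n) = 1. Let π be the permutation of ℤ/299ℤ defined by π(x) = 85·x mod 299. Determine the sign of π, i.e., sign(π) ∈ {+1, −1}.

-1

Orbit of 292 under x↦85x: [292, 3, 255, 147, 236, 27, 202]… (length divides ord_299(85)).
Decompose π into cycles: lengths [132, 132, 12, 11, 11, 1] (6 cycles, including the fixed point 0).
6 cycles on 299: each ℓ→(−1)^(ℓ−1), product (−1)^293 = -1.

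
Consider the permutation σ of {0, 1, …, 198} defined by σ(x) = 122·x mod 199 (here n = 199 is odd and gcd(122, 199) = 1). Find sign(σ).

+1

Start at x=92: 92 → 80 → 9 → 103 → 29 → 155 → 5 → … (one orbit).
Cycle lengths of π_122 on ℤ/199ℤ: [99, 99, 1]; 3 cycles in total.
n − c = 199 − 3 = 196; sign = (−1)^196 = +1.
(122|199)_J = +1 (Zolotarev's lemma cross-check).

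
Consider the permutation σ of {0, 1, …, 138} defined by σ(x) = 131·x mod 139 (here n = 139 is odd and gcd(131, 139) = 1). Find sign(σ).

+1

Start at x=57: 57 → 100 → 34 → 6 → 91 → 106 → 125 → … (one orbit).
Cycle lengths of π_131 on ℤ/139ℤ: [23, 23, 23, 23, 23, 23, 1]; 7 cycles in total.
7 cycles on 139: each ℓ→(−1)^(ℓ−1), product (−1)^132 = +1.
The Jacobi symbol (131|139) = +1 (Zolotarev) agrees.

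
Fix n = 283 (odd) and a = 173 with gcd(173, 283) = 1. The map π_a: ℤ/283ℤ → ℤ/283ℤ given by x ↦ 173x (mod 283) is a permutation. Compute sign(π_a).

Orbit of 27 under x↦173x: [27, 143, 118, 38, 65, 208, 43]… (length divides ord_283(173)).
Decompose π into cycles: lengths [282, 1] (2 cycles, including the fixed point 0).
With 2 cycles on 283 points, sign = (−1)^{283−2} = -1.
Zolotarev: (173|283) = -1, matching the cycle-count sign.

-1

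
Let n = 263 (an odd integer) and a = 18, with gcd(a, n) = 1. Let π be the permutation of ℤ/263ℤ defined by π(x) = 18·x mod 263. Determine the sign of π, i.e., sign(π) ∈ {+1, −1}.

+1

Trace 200: π^k(200) = [200, 181, 102, 258, 173, 221, 33] for k=0..6.
Cycle type of π: 131×2 + 1; total 3 cycles.
With 3 cycles on 263 points, sign = (−1)^{263−3} = +1.
(18|263)_J = +1 (Zolotarev's lemma cross-check).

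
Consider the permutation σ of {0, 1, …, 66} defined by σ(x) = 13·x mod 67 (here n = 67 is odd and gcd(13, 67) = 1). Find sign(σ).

-1

Orbit of 49 under x↦13x: [49, 34, 40, 51, 60, 43, 23]… (length divides ord_67(13)).
Decompose π into cycles: lengths [66, 1] (2 cycles, including the fixed point 0).
n − c = 67 − 2 = 65; sign = (−1)^65 = -1.
Zolotarev: (13|67) = -1, matching the cycle-count sign.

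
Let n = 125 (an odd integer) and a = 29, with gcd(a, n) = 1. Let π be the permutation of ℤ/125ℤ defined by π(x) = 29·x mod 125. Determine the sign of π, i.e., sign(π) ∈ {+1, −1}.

Trace 19: π^k(19) = [19, 51, 104, 16, 89, 81, 99] for k=0..6.
Decompose π into cycles: lengths [50, 50, 10, 10, 2, 2, 1] (7 cycles, including the fixed point 0).
125 − 7 = 118 transpositions; sign(π) = (−1)^118 = +1.

+1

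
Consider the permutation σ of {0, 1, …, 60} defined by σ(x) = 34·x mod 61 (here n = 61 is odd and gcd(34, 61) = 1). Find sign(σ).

+1

Trace 20: π^k(20) = [20, 9, 1, 34, 58] for k=0..4.
The orbit structure of x ↦ 34x mod 61: 13 orbits of sizes [5, 5, 5, 5, 5, 5, 5, 5, 5, 5, 5, 5, 1].
n − c = 61 − 13 = 48; sign = (−1)^48 = +1.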